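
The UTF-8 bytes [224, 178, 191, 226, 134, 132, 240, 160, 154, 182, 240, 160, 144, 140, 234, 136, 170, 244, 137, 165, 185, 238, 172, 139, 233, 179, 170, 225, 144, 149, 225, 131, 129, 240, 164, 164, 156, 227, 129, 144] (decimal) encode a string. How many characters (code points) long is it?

12

Byte at offset 0: 0xE0 = 11100000 → 3-byte char (#1). Advance 3.
Byte at offset 3: 0xE2 = 11100010 → 3-byte char (#2). Advance 3.
Byte at offset 6: 0xF0 = 11110000 → 4-byte char (#3). Advance 4.
Byte at offset 10: 0xF0 = 11110000 → 4-byte char (#4). Advance 4.
Byte at offset 14: 0xEA = 11101010 → 3-byte char (#5). Advance 3.
Byte at offset 17: 0xF4 = 11110100 → 4-byte char (#6). Advance 4.
Byte at offset 21: 0xEE = 11101110 → 3-byte char (#7). Advance 3.
Byte at offset 24: 0xE9 = 11101001 → 3-byte char (#8). Advance 3.
Byte at offset 27: 0xE1 = 11100001 → 3-byte char (#9). Advance 3.
Byte at offset 30: 0xE1 = 11100001 → 3-byte char (#10). Advance 3.
Byte at offset 33: 0xF0 = 11110000 → 4-byte char (#11). Advance 4.
Byte at offset 37: 0xE3 = 11100011 → 3-byte char (#12). Advance 3.
Reached end at offset 40 after 12 code points.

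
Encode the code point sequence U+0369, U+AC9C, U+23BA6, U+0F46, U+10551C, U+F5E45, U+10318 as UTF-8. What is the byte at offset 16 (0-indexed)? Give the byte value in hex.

0xF3

U+0369 → 2-byte form CD A9 at offsets 0–1.
U+AC9C → 3-byte form EA B2 9C at offsets 2–4.
U+23BA6 → 4-byte form F0 A3 AE A6 at offsets 5–8.
U+0F46 → 3-byte form E0 BD 86 at offsets 9–11.
U+10551C → 4-byte form F4 85 94 9C at offsets 12–15.
U+F5E45 → 4-byte form F3 B5 B9 85 at offsets 16–19.
Offset 16 falls in char 6's range; it's byte 1 of F3 B5 B9 85 = 0xF3.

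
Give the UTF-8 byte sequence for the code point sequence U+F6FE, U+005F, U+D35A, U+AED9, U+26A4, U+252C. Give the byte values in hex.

EF 9B BE 5F ED 8D 9A EA BB 99 E2 9A A4 E2 94 AC

U+F6FE: 3-byte form → EF 9B BE.
U+005F: 1-byte form → 5F.
U+D35A: 3-byte form → ED 8D 9A.
U+AED9: 3-byte form → EA BB 99.
U+26A4: 3-byte form → E2 9A A4.
U+252C: 3-byte form → E2 94 AC.
Concatenated (16 bytes): EF 9B BE 5F ED 8D 9A EA BB 99 E2 9A A4 E2 94 AC.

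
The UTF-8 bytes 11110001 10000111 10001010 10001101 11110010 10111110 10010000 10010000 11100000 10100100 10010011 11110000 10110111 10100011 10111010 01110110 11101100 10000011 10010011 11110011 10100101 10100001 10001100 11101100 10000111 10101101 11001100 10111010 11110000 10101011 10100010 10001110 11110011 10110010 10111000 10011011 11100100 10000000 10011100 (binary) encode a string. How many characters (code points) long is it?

Byte at offset 0: 0xF1 = 11110001 → 4-byte char (#1). Advance 4.
Byte at offset 4: 0xF2 = 11110010 → 4-byte char (#2). Advance 4.
Byte at offset 8: 0xE0 = 11100000 → 3-byte char (#3). Advance 3.
Byte at offset 11: 0xF0 = 11110000 → 4-byte char (#4). Advance 4.
Byte at offset 15: 0x76 = 01110110 → 1-byte char (#5). Advance 1.
Byte at offset 16: 0xEC = 11101100 → 3-byte char (#6). Advance 3.
Byte at offset 19: 0xF3 = 11110011 → 4-byte char (#7). Advance 4.
Byte at offset 23: 0xEC = 11101100 → 3-byte char (#8). Advance 3.
Byte at offset 26: 0xCC = 11001100 → 2-byte char (#9). Advance 2.
Byte at offset 28: 0xF0 = 11110000 → 4-byte char (#10). Advance 4.
Byte at offset 32: 0xF3 = 11110011 → 4-byte char (#11). Advance 4.
Byte at offset 36: 0xE4 = 11100100 → 3-byte char (#12). Advance 3.
Reached end at offset 39 after 12 code points.

12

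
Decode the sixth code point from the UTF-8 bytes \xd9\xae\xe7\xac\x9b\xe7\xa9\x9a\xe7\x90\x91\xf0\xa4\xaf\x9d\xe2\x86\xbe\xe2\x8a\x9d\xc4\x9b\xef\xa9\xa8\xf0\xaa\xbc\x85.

Offset 0: leading byte 0xD9 = 11011001 → 2-byte char #1 = D9 AE.
Offset 2: leading byte 0xE7 = 11100111 → 3-byte char #2 = E7 AC 9B.
Offset 5: leading byte 0xE7 = 11100111 → 3-byte char #3 = E7 A9 9A.
Offset 8: leading byte 0xE7 = 11100111 → 3-byte char #4 = E7 90 91.
Offset 11: leading byte 0xF0 = 11110000 → 4-byte char #5 = F0 A4 AF 9D.
Offset 15: leading byte 0xE2 = 11100010 → 3-byte char #6 = E2 86 BE.
Leading byte 0xE2 = 11100010 matches 1110xxxx → 3-byte sequence.
Byte 1: 0xE2 = 11100010, payload 0010 (4 bits).
Byte 2: 0x86 = 10000110 (10xxxxxx ✓), payload 000110.
Byte 3: 0xBE = 10111110 (10xxxxxx ✓), payload 111110.
Concatenate: 0010000110111110 = 0x21BE (16 bits → U+21BE).

U+21BE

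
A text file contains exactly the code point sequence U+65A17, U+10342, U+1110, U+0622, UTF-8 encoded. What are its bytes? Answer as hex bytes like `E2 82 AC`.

F1 A5 A8 97 F0 90 8D 82 E1 84 90 D8 A2

U+65A17: 4-byte form → F1 A5 A8 97.
U+10342: 4-byte form → F0 90 8D 82.
U+1110: 3-byte form → E1 84 90.
U+0622: 2-byte form → D8 A2.
Concatenated (13 bytes): F1 A5 A8 97 F0 90 8D 82 E1 84 90 D8 A2.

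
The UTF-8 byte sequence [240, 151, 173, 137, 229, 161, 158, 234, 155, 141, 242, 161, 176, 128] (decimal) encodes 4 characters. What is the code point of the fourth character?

U+A1C00

Offset 0: leading byte 0xF0 = 11110000 → 4-byte char #1 = F0 97 AD 89.
Offset 4: leading byte 0xE5 = 11100101 → 3-byte char #2 = E5 A1 9E.
Offset 7: leading byte 0xEA = 11101010 → 3-byte char #3 = EA 9B 8D.
Offset 10: leading byte 0xF2 = 11110010 → 4-byte char #4 = F2 A1 B0 80.
Leading byte 0xF2 = 11110010 matches 11110xxx → 4-byte sequence.
Byte 1: 0xF2 = 11110010, payload 010 (3 bits).
Byte 2: 0xA1 = 10100001 (10xxxxxx ✓), payload 100001.
Byte 3: 0xB0 = 10110000 (10xxxxxx ✓), payload 110000.
Byte 4: 0x80 = 10000000 (10xxxxxx ✓), payload 000000.
Concatenate: 010100001110000000000 = 0xA1C00 (21 bits → U+A1C00).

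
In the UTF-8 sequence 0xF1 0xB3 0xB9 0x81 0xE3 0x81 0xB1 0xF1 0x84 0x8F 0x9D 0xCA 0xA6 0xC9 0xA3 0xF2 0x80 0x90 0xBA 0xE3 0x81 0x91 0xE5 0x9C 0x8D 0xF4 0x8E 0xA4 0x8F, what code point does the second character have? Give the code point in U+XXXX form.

Offset 0: leading byte 0xF1 = 11110001 → 4-byte char #1 = F1 B3 B9 81.
Offset 4: leading byte 0xE3 = 11100011 → 3-byte char #2 = E3 81 B1.
Leading byte 0xE3 = 11100011 matches 1110xxxx → 3-byte sequence.
Byte 1: 0xE3 = 11100011, payload 0011 (4 bits).
Byte 2: 0x81 = 10000001 (10xxxxxx ✓), payload 000001.
Byte 3: 0xB1 = 10110001 (10xxxxxx ✓), payload 110001.
Concatenate: 0011000001110001 = 0x3071 (16 bits → U+3071).

U+3071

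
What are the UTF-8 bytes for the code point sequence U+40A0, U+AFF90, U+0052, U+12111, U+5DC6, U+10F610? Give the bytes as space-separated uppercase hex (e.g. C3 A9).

U+40A0: 3-byte form → E4 82 A0.
U+AFF90: 4-byte form → F2 AF BE 90.
U+0052: 1-byte form → 52.
U+12111: 4-byte form → F0 92 84 91.
U+5DC6: 3-byte form → E5 B7 86.
U+10F610: 4-byte form → F4 8F 98 90.
Concatenated (19 bytes): E4 82 A0 F2 AF BE 90 52 F0 92 84 91 E5 B7 86 F4 8F 98 90.

E4 82 A0 F2 AF BE 90 52 F0 92 84 91 E5 B7 86 F4 8F 98 90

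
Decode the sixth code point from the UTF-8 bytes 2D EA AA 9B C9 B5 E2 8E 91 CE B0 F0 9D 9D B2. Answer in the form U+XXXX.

Offset 0: leading byte 0x2D = 00101101 → 1-byte char #1 = 2D.
Offset 1: leading byte 0xEA = 11101010 → 3-byte char #2 = EA AA 9B.
Offset 4: leading byte 0xC9 = 11001001 → 2-byte char #3 = C9 B5.
Offset 6: leading byte 0xE2 = 11100010 → 3-byte char #4 = E2 8E 91.
Offset 9: leading byte 0xCE = 11001110 → 2-byte char #5 = CE B0.
Offset 11: leading byte 0xF0 = 11110000 → 4-byte char #6 = F0 9D 9D B2.
Leading byte 0xF0 = 11110000 matches 11110xxx → 4-byte sequence.
Byte 1: 0xF0 = 11110000, payload 000 (3 bits).
Byte 2: 0x9D = 10011101 (10xxxxxx ✓), payload 011101.
Byte 3: 0x9D = 10011101 (10xxxxxx ✓), payload 011101.
Byte 4: 0xB2 = 10110010 (10xxxxxx ✓), payload 110010.
Concatenate: 000011101011101110010 = 0x1D772 (21 bits → U+1D772).

U+1D772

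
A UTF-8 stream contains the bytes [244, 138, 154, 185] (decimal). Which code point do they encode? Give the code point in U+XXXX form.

Leading byte 0xF4 = 11110100 matches 11110xxx → 4-byte sequence.
Byte 1: 0xF4 = 11110100, payload 100 (3 bits).
Byte 2: 0x8A = 10001010 (10xxxxxx ✓), payload 001010.
Byte 3: 0x9A = 10011010 (10xxxxxx ✓), payload 011010.
Byte 4: 0xB9 = 10111001 (10xxxxxx ✓), payload 111001.
Concatenate: 100001010011010111001 = 0x10A6B9 (21 bits → U+10A6B9).

U+10A6B9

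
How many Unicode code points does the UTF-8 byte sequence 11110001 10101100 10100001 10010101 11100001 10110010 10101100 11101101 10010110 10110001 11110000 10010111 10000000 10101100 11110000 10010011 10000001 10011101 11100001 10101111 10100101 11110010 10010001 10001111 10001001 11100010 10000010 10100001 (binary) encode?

Byte at offset 0: 0xF1 = 11110001 → 4-byte char (#1). Advance 4.
Byte at offset 4: 0xE1 = 11100001 → 3-byte char (#2). Advance 3.
Byte at offset 7: 0xED = 11101101 → 3-byte char (#3). Advance 3.
Byte at offset 10: 0xF0 = 11110000 → 4-byte char (#4). Advance 4.
Byte at offset 14: 0xF0 = 11110000 → 4-byte char (#5). Advance 4.
Byte at offset 18: 0xE1 = 11100001 → 3-byte char (#6). Advance 3.
Byte at offset 21: 0xF2 = 11110010 → 4-byte char (#7). Advance 4.
Byte at offset 25: 0xE2 = 11100010 → 3-byte char (#8). Advance 3.
Reached end at offset 28 after 8 code points.

8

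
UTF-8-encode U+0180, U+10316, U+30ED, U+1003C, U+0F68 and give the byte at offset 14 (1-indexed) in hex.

0xE0

1-indexed offset 14 is 0-indexed offset 13.
U+0180 → 2-byte form C6 80 at offsets 0–1.
U+10316 → 4-byte form F0 90 8C 96 at offsets 2–5.
U+30ED → 3-byte form E3 83 AD at offsets 6–8.
U+1003C → 4-byte form F0 90 80 BC at offsets 9–12.
U+0F68 → 3-byte form E0 BD A8 at offsets 13–15.
Offset 13 falls in char 5's range; it's byte 1 of E0 BD A8 = 0xE0.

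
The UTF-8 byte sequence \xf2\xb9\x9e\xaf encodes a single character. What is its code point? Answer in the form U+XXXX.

Leading byte 0xF2 = 11110010 matches 11110xxx → 4-byte sequence.
Byte 1: 0xF2 = 11110010, payload 010 (3 bits).
Byte 2: 0xB9 = 10111001 (10xxxxxx ✓), payload 111001.
Byte 3: 0x9E = 10011110 (10xxxxxx ✓), payload 011110.
Byte 4: 0xAF = 10101111 (10xxxxxx ✓), payload 101111.
Concatenate: 010111001011110101111 = 0xB97AF (21 bits → U+B97AF).

U+B97AF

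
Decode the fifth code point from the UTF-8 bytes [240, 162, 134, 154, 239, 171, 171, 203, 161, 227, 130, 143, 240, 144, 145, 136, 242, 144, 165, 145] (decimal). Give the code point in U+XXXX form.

U+10448

Offset 0: leading byte 0xF0 = 11110000 → 4-byte char #1 = F0 A2 86 9A.
Offset 4: leading byte 0xEF = 11101111 → 3-byte char #2 = EF AB AB.
Offset 7: leading byte 0xCB = 11001011 → 2-byte char #3 = CB A1.
Offset 9: leading byte 0xE3 = 11100011 → 3-byte char #4 = E3 82 8F.
Offset 12: leading byte 0xF0 = 11110000 → 4-byte char #5 = F0 90 91 88.
Leading byte 0xF0 = 11110000 matches 11110xxx → 4-byte sequence.
Byte 1: 0xF0 = 11110000, payload 000 (3 bits).
Byte 2: 0x90 = 10010000 (10xxxxxx ✓), payload 010000.
Byte 3: 0x91 = 10010001 (10xxxxxx ✓), payload 010001.
Byte 4: 0x88 = 10001000 (10xxxxxx ✓), payload 001000.
Concatenate: 000010000010001001000 = 0x10448 (21 bits → U+10448).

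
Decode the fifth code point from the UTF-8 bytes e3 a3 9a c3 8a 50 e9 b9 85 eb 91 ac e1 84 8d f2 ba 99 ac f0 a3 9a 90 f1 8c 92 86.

U+B46C

Offset 0: leading byte 0xE3 = 11100011 → 3-byte char #1 = E3 A3 9A.
Offset 3: leading byte 0xC3 = 11000011 → 2-byte char #2 = C3 8A.
Offset 5: leading byte 0x50 = 01010000 → 1-byte char #3 = 50.
Offset 6: leading byte 0xE9 = 11101001 → 3-byte char #4 = E9 B9 85.
Offset 9: leading byte 0xEB = 11101011 → 3-byte char #5 = EB 91 AC.
Leading byte 0xEB = 11101011 matches 1110xxxx → 3-byte sequence.
Byte 1: 0xEB = 11101011, payload 1011 (4 bits).
Byte 2: 0x91 = 10010001 (10xxxxxx ✓), payload 010001.
Byte 3: 0xAC = 10101100 (10xxxxxx ✓), payload 101100.
Concatenate: 1011010001101100 = 0xB46C (16 bits → U+B46C).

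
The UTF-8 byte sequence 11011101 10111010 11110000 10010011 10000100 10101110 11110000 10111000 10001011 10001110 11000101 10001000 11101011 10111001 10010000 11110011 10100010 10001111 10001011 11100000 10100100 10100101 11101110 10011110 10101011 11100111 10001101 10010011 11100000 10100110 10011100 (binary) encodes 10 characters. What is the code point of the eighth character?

Offset 0: leading byte 0xDD = 11011101 → 2-byte char #1 = DD BA.
Offset 2: leading byte 0xF0 = 11110000 → 4-byte char #2 = F0 93 84 AE.
Offset 6: leading byte 0xF0 = 11110000 → 4-byte char #3 = F0 B8 8B 8E.
Offset 10: leading byte 0xC5 = 11000101 → 2-byte char #4 = C5 88.
Offset 12: leading byte 0xEB = 11101011 → 3-byte char #5 = EB B9 90.
Offset 15: leading byte 0xF3 = 11110011 → 4-byte char #6 = F3 A2 8F 8B.
Offset 19: leading byte 0xE0 = 11100000 → 3-byte char #7 = E0 A4 A5.
Offset 22: leading byte 0xEE = 11101110 → 3-byte char #8 = EE 9E AB.
Leading byte 0xEE = 11101110 matches 1110xxxx → 3-byte sequence.
Byte 1: 0xEE = 11101110, payload 1110 (4 bits).
Byte 2: 0x9E = 10011110 (10xxxxxx ✓), payload 011110.
Byte 3: 0xAB = 10101011 (10xxxxxx ✓), payload 101011.
Concatenate: 1110011110101011 = 0xE7AB (16 bits → U+E7AB).

U+E7AB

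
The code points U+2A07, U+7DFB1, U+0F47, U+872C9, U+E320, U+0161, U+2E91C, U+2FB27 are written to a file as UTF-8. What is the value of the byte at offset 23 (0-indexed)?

U+2A07 → 3-byte form E2 A8 87 at offsets 0–2.
U+7DFB1 → 4-byte form F1 BD BE B1 at offsets 3–6.
U+0F47 → 3-byte form E0 BD 87 at offsets 7–9.
U+872C9 → 4-byte form F2 87 8B 89 at offsets 10–13.
U+E320 → 3-byte form EE 8C A0 at offsets 14–16.
U+0161 → 2-byte form C5 A1 at offsets 17–18.
U+2E91C → 4-byte form F0 AE A4 9C at offsets 19–22.
U+2FB27 → 4-byte form F0 AF AC A7 at offsets 23–26.
Offset 23 falls in char 8's range; it's byte 1 of F0 AF AC A7 = 0xF0.

0xF0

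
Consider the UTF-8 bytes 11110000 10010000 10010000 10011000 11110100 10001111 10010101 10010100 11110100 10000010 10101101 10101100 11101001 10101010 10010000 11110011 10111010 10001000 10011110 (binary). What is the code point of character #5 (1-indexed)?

U+FA21E

Offset 0: leading byte 0xF0 = 11110000 → 4-byte char #1 = F0 90 90 98.
Offset 4: leading byte 0xF4 = 11110100 → 4-byte char #2 = F4 8F 95 94.
Offset 8: leading byte 0xF4 = 11110100 → 4-byte char #3 = F4 82 AD AC.
Offset 12: leading byte 0xE9 = 11101001 → 3-byte char #4 = E9 AA 90.
Offset 15: leading byte 0xF3 = 11110011 → 4-byte char #5 = F3 BA 88 9E.
Leading byte 0xF3 = 11110011 matches 11110xxx → 4-byte sequence.
Byte 1: 0xF3 = 11110011, payload 011 (3 bits).
Byte 2: 0xBA = 10111010 (10xxxxxx ✓), payload 111010.
Byte 3: 0x88 = 10001000 (10xxxxxx ✓), payload 001000.
Byte 4: 0x9E = 10011110 (10xxxxxx ✓), payload 011110.
Concatenate: 011111010001000011110 = 0xFA21E (21 bits → U+FA21E).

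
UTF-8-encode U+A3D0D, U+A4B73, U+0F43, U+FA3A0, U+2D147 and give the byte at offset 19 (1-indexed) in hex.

1-indexed offset 19 is 0-indexed offset 18.
U+A3D0D → 4-byte form F2 A3 B4 8D at offsets 0–3.
U+A4B73 → 4-byte form F2 A4 AD B3 at offsets 4–7.
U+0F43 → 3-byte form E0 BD 83 at offsets 8–10.
U+FA3A0 → 4-byte form F3 BA 8E A0 at offsets 11–14.
U+2D147 → 4-byte form F0 AD 85 87 at offsets 15–18.
Offset 18 falls in char 5's range; it's byte 4 of F0 AD 85 87 = 0x87.

0x87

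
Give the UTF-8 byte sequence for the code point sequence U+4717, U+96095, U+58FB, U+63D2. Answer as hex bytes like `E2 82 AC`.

U+4717: 3-byte form → E4 9C 97.
U+96095: 4-byte form → F2 96 82 95.
U+58FB: 3-byte form → E5 A3 BB.
U+63D2: 3-byte form → E6 8F 92.
Concatenated (13 bytes): E4 9C 97 F2 96 82 95 E5 A3 BB E6 8F 92.

E4 9C 97 F2 96 82 95 E5 A3 BB E6 8F 92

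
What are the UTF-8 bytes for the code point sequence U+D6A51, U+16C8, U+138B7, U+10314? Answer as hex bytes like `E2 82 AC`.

U+D6A51: 4-byte form → F3 96 A9 91.
U+16C8: 3-byte form → E1 9B 88.
U+138B7: 4-byte form → F0 93 A2 B7.
U+10314: 4-byte form → F0 90 8C 94.
Concatenated (15 bytes): F3 96 A9 91 E1 9B 88 F0 93 A2 B7 F0 90 8C 94.

F3 96 A9 91 E1 9B 88 F0 93 A2 B7 F0 90 8C 94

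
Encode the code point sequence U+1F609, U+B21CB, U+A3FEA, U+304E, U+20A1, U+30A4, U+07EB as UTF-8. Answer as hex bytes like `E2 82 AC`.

U+1F609: 4-byte form → F0 9F 98 89.
U+B21CB: 4-byte form → F2 B2 87 8B.
U+A3FEA: 4-byte form → F2 A3 BF AA.
U+304E: 3-byte form → E3 81 8E.
U+20A1: 3-byte form → E2 82 A1.
U+30A4: 3-byte form → E3 82 A4.
U+07EB: 2-byte form → DF AB.
Concatenated (23 bytes): F0 9F 98 89 F2 B2 87 8B F2 A3 BF AA E3 81 8E E2 82 A1 E3 82 A4 DF AB.

F0 9F 98 89 F2 B2 87 8B F2 A3 BF AA E3 81 8E E2 82 A1 E3 82 A4 DF AB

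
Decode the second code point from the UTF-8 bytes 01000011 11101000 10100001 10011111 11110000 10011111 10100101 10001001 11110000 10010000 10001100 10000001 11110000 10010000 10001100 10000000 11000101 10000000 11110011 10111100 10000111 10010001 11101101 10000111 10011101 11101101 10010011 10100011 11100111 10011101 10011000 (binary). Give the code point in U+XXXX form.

U+885F

Offset 0: leading byte 0x43 = 01000011 → 1-byte char #1 = 43.
Offset 1: leading byte 0xE8 = 11101000 → 3-byte char #2 = E8 A1 9F.
Leading byte 0xE8 = 11101000 matches 1110xxxx → 3-byte sequence.
Byte 1: 0xE8 = 11101000, payload 1000 (4 bits).
Byte 2: 0xA1 = 10100001 (10xxxxxx ✓), payload 100001.
Byte 3: 0x9F = 10011111 (10xxxxxx ✓), payload 011111.
Concatenate: 1000100001011111 = 0x885F (16 bits → U+885F).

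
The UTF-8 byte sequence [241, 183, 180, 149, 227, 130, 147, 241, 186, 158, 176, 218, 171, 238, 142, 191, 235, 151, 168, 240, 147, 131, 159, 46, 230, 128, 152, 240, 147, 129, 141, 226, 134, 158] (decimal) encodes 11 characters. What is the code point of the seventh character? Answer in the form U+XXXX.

U+130DF

Offset 0: leading byte 0xF1 = 11110001 → 4-byte char #1 = F1 B7 B4 95.
Offset 4: leading byte 0xE3 = 11100011 → 3-byte char #2 = E3 82 93.
Offset 7: leading byte 0xF1 = 11110001 → 4-byte char #3 = F1 BA 9E B0.
Offset 11: leading byte 0xDA = 11011010 → 2-byte char #4 = DA AB.
Offset 13: leading byte 0xEE = 11101110 → 3-byte char #5 = EE 8E BF.
Offset 16: leading byte 0xEB = 11101011 → 3-byte char #6 = EB 97 A8.
Offset 19: leading byte 0xF0 = 11110000 → 4-byte char #7 = F0 93 83 9F.
Leading byte 0xF0 = 11110000 matches 11110xxx → 4-byte sequence.
Byte 1: 0xF0 = 11110000, payload 000 (3 bits).
Byte 2: 0x93 = 10010011 (10xxxxxx ✓), payload 010011.
Byte 3: 0x83 = 10000011 (10xxxxxx ✓), payload 000011.
Byte 4: 0x9F = 10011111 (10xxxxxx ✓), payload 011111.
Concatenate: 000010011000011011111 = 0x130DF (21 bits → U+130DF).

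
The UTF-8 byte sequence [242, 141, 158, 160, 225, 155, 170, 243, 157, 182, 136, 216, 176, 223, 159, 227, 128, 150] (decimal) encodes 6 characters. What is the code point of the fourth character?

U+0630

Offset 0: leading byte 0xF2 = 11110010 → 4-byte char #1 = F2 8D 9E A0.
Offset 4: leading byte 0xE1 = 11100001 → 3-byte char #2 = E1 9B AA.
Offset 7: leading byte 0xF3 = 11110011 → 4-byte char #3 = F3 9D B6 88.
Offset 11: leading byte 0xD8 = 11011000 → 2-byte char #4 = D8 B0.
Leading byte 0xD8 = 11011000 matches 110xxxxx → 2-byte sequence.
Byte 1: 0xD8 = 11011000, payload 11000 (5 bits).
Byte 2: 0xB0 = 10110000 (10xxxxxx ✓), payload 110000.
Concatenate: 11000110000 = 0x630 (11 bits → U+0630).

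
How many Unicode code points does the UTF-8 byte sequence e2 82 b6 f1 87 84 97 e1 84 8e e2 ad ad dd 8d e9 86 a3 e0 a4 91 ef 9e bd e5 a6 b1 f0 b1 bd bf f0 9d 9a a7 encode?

11

Byte at offset 0: 0xE2 = 11100010 → 3-byte char (#1). Advance 3.
Byte at offset 3: 0xF1 = 11110001 → 4-byte char (#2). Advance 4.
Byte at offset 7: 0xE1 = 11100001 → 3-byte char (#3). Advance 3.
Byte at offset 10: 0xE2 = 11100010 → 3-byte char (#4). Advance 3.
Byte at offset 13: 0xDD = 11011101 → 2-byte char (#5). Advance 2.
Byte at offset 15: 0xE9 = 11101001 → 3-byte char (#6). Advance 3.
Byte at offset 18: 0xE0 = 11100000 → 3-byte char (#7). Advance 3.
Byte at offset 21: 0xEF = 11101111 → 3-byte char (#8). Advance 3.
Byte at offset 24: 0xE5 = 11100101 → 3-byte char (#9). Advance 3.
Byte at offset 27: 0xF0 = 11110000 → 4-byte char (#10). Advance 4.
Byte at offset 31: 0xF0 = 11110000 → 4-byte char (#11). Advance 4.
Reached end at offset 35 after 11 code points.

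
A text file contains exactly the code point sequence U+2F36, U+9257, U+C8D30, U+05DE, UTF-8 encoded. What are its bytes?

U+2F36: 3-byte form → E2 BC B6.
U+9257: 3-byte form → E9 89 97.
U+C8D30: 4-byte form → F3 88 B4 B0.
U+05DE: 2-byte form → D7 9E.
Concatenated (12 bytes): E2 BC B6 E9 89 97 F3 88 B4 B0 D7 9E.

E2 BC B6 E9 89 97 F3 88 B4 B0 D7 9E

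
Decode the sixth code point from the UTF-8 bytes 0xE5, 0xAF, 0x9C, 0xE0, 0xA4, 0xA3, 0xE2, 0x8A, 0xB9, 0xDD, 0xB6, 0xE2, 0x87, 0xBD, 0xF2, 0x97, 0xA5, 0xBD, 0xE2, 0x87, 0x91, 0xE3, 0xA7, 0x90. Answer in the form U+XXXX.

Offset 0: leading byte 0xE5 = 11100101 → 3-byte char #1 = E5 AF 9C.
Offset 3: leading byte 0xE0 = 11100000 → 3-byte char #2 = E0 A4 A3.
Offset 6: leading byte 0xE2 = 11100010 → 3-byte char #3 = E2 8A B9.
Offset 9: leading byte 0xDD = 11011101 → 2-byte char #4 = DD B6.
Offset 11: leading byte 0xE2 = 11100010 → 3-byte char #5 = E2 87 BD.
Offset 14: leading byte 0xF2 = 11110010 → 4-byte char #6 = F2 97 A5 BD.
Leading byte 0xF2 = 11110010 matches 11110xxx → 4-byte sequence.
Byte 1: 0xF2 = 11110010, payload 010 (3 bits).
Byte 2: 0x97 = 10010111 (10xxxxxx ✓), payload 010111.
Byte 3: 0xA5 = 10100101 (10xxxxxx ✓), payload 100101.
Byte 4: 0xBD = 10111101 (10xxxxxx ✓), payload 111101.
Concatenate: 010010111100101111101 = 0x9797D (21 bits → U+9797D).

U+9797D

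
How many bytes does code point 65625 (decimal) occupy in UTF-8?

4

U+10059 = 0x10059. UTF-8 uses 1 byte below 0x80, 2 below 0x800, 3 below 0x10000, 4 up to 0x10FFFF. 0x10059 is in U+10000–U+10FFFF → 4 bytes.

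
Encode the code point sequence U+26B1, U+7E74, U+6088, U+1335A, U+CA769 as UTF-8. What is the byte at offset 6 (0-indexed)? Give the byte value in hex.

0xE6

U+26B1 → 3-byte form E2 9A B1 at offsets 0–2.
U+7E74 → 3-byte form E7 B9 B4 at offsets 3–5.
U+6088 → 3-byte form E6 82 88 at offsets 6–8.
Offset 6 falls in char 3's range; it's byte 1 of E6 82 88 = 0xE6.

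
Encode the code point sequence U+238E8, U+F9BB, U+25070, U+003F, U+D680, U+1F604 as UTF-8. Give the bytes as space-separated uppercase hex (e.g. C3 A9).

U+238E8: 4-byte form → F0 A3 A3 A8.
U+F9BB: 3-byte form → EF A6 BB.
U+25070: 4-byte form → F0 A5 81 B0.
U+003F: 1-byte form → 3F.
U+D680: 3-byte form → ED 9A 80.
U+1F604: 4-byte form → F0 9F 98 84.
Concatenated (19 bytes): F0 A3 A3 A8 EF A6 BB F0 A5 81 B0 3F ED 9A 80 F0 9F 98 84.

F0 A3 A3 A8 EF A6 BB F0 A5 81 B0 3F ED 9A 80 F0 9F 98 84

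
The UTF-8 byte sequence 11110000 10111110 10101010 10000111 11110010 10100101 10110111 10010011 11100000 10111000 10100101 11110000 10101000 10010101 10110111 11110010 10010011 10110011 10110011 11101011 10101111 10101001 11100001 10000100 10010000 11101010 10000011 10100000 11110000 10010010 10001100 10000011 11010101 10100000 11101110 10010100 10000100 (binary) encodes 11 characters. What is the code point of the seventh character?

Offset 0: leading byte 0xF0 = 11110000 → 4-byte char #1 = F0 BE AA 87.
Offset 4: leading byte 0xF2 = 11110010 → 4-byte char #2 = F2 A5 B7 93.
Offset 8: leading byte 0xE0 = 11100000 → 3-byte char #3 = E0 B8 A5.
Offset 11: leading byte 0xF0 = 11110000 → 4-byte char #4 = F0 A8 95 B7.
Offset 15: leading byte 0xF2 = 11110010 → 4-byte char #5 = F2 93 B3 B3.
Offset 19: leading byte 0xEB = 11101011 → 3-byte char #6 = EB AF A9.
Offset 22: leading byte 0xE1 = 11100001 → 3-byte char #7 = E1 84 90.
Leading byte 0xE1 = 11100001 matches 1110xxxx → 3-byte sequence.
Byte 1: 0xE1 = 11100001, payload 0001 (4 bits).
Byte 2: 0x84 = 10000100 (10xxxxxx ✓), payload 000100.
Byte 3: 0x90 = 10010000 (10xxxxxx ✓), payload 010000.
Concatenate: 0001000100010000 = 0x1110 (16 bits → U+1110).

U+1110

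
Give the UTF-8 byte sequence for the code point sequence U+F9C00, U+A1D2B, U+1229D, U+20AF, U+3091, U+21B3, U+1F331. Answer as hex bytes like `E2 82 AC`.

F3 B9 B0 80 F2 A1 B4 AB F0 92 8A 9D E2 82 AF E3 82 91 E2 86 B3 F0 9F 8C B1

U+F9C00: 4-byte form → F3 B9 B0 80.
U+A1D2B: 4-byte form → F2 A1 B4 AB.
U+1229D: 4-byte form → F0 92 8A 9D.
U+20AF: 3-byte form → E2 82 AF.
U+3091: 3-byte form → E3 82 91.
U+21B3: 3-byte form → E2 86 B3.
U+1F331: 4-byte form → F0 9F 8C B1.
Concatenated (25 bytes): F3 B9 B0 80 F2 A1 B4 AB F0 92 8A 9D E2 82 AF E3 82 91 E2 86 B3 F0 9F 8C B1.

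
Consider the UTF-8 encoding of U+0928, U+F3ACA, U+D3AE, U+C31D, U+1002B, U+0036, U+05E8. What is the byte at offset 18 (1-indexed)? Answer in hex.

0x36

1-indexed offset 18 is 0-indexed offset 17.
U+0928 → 3-byte form E0 A4 A8 at offsets 0–2.
U+F3ACA → 4-byte form F3 B3 AB 8A at offsets 3–6.
U+D3AE → 3-byte form ED 8E AE at offsets 7–9.
U+C31D → 3-byte form EC 8C 9D at offsets 10–12.
U+1002B → 4-byte form F0 90 80 AB at offsets 13–16.
U+0036 → 1-byte form 36 at offsets 17–17.
Offset 17 falls in char 6's range; it's byte 1 of 36 = 0x36.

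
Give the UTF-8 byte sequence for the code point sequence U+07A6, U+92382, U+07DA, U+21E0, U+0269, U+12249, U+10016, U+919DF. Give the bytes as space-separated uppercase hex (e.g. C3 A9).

DE A6 F2 92 8E 82 DF 9A E2 87 A0 C9 A9 F0 92 89 89 F0 90 80 96 F2 91 A7 9F

U+07A6: 2-byte form → DE A6.
U+92382: 4-byte form → F2 92 8E 82.
U+07DA: 2-byte form → DF 9A.
U+21E0: 3-byte form → E2 87 A0.
U+0269: 2-byte form → C9 A9.
U+12249: 4-byte form → F0 92 89 89.
U+10016: 4-byte form → F0 90 80 96.
U+919DF: 4-byte form → F2 91 A7 9F.
Concatenated (25 bytes): DE A6 F2 92 8E 82 DF 9A E2 87 A0 C9 A9 F0 92 89 89 F0 90 80 96 F2 91 A7 9F.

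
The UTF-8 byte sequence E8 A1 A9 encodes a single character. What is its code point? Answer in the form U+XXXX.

U+8869

Leading byte 0xE8 = 11101000 matches 1110xxxx → 3-byte sequence.
Byte 1: 0xE8 = 11101000, payload 1000 (4 bits).
Byte 2: 0xA1 = 10100001 (10xxxxxx ✓), payload 100001.
Byte 3: 0xA9 = 10101001 (10xxxxxx ✓), payload 101001.
Concatenate: 1000100001101001 = 0x8869 (16 bits → U+8869).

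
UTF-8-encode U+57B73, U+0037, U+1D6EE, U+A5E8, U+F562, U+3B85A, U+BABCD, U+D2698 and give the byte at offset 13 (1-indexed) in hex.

0xEF

1-indexed offset 13 is 0-indexed offset 12.
U+57B73 → 4-byte form F1 97 AD B3 at offsets 0–3.
U+0037 → 1-byte form 37 at offsets 4–4.
U+1D6EE → 4-byte form F0 9D 9B AE at offsets 5–8.
U+A5E8 → 3-byte form EA 97 A8 at offsets 9–11.
U+F562 → 3-byte form EF 95 A2 at offsets 12–14.
Offset 12 falls in char 5's range; it's byte 1 of EF 95 A2 = 0xEF.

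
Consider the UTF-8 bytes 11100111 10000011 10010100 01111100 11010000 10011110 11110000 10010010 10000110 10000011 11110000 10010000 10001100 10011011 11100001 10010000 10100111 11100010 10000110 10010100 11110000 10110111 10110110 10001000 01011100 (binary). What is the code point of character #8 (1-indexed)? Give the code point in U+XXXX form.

U+37D88

Offset 0: leading byte 0xE7 = 11100111 → 3-byte char #1 = E7 83 94.
Offset 3: leading byte 0x7C = 01111100 → 1-byte char #2 = 7C.
Offset 4: leading byte 0xD0 = 11010000 → 2-byte char #3 = D0 9E.
Offset 6: leading byte 0xF0 = 11110000 → 4-byte char #4 = F0 92 86 83.
Offset 10: leading byte 0xF0 = 11110000 → 4-byte char #5 = F0 90 8C 9B.
Offset 14: leading byte 0xE1 = 11100001 → 3-byte char #6 = E1 90 A7.
Offset 17: leading byte 0xE2 = 11100010 → 3-byte char #7 = E2 86 94.
Offset 20: leading byte 0xF0 = 11110000 → 4-byte char #8 = F0 B7 B6 88.
Leading byte 0xF0 = 11110000 matches 11110xxx → 4-byte sequence.
Byte 1: 0xF0 = 11110000, payload 000 (3 bits).
Byte 2: 0xB7 = 10110111 (10xxxxxx ✓), payload 110111.
Byte 3: 0xB6 = 10110110 (10xxxxxx ✓), payload 110110.
Byte 4: 0x88 = 10001000 (10xxxxxx ✓), payload 001000.
Concatenate: 000110111110110001000 = 0x37D88 (21 bits → U+37D88).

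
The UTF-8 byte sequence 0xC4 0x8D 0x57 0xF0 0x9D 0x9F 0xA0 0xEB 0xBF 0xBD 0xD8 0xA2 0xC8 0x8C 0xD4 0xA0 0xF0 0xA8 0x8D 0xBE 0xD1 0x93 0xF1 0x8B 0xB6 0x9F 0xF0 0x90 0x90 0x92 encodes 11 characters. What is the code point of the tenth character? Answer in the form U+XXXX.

U+4BD9F

Offset 0: leading byte 0xC4 = 11000100 → 2-byte char #1 = C4 8D.
Offset 2: leading byte 0x57 = 01010111 → 1-byte char #2 = 57.
Offset 3: leading byte 0xF0 = 11110000 → 4-byte char #3 = F0 9D 9F A0.
Offset 7: leading byte 0xEB = 11101011 → 3-byte char #4 = EB BF BD.
Offset 10: leading byte 0xD8 = 11011000 → 2-byte char #5 = D8 A2.
Offset 12: leading byte 0xC8 = 11001000 → 2-byte char #6 = C8 8C.
Offset 14: leading byte 0xD4 = 11010100 → 2-byte char #7 = D4 A0.
Offset 16: leading byte 0xF0 = 11110000 → 4-byte char #8 = F0 A8 8D BE.
Offset 20: leading byte 0xD1 = 11010001 → 2-byte char #9 = D1 93.
Offset 22: leading byte 0xF1 = 11110001 → 4-byte char #10 = F1 8B B6 9F.
Leading byte 0xF1 = 11110001 matches 11110xxx → 4-byte sequence.
Byte 1: 0xF1 = 11110001, payload 001 (3 bits).
Byte 2: 0x8B = 10001011 (10xxxxxx ✓), payload 001011.
Byte 3: 0xB6 = 10110110 (10xxxxxx ✓), payload 110110.
Byte 4: 0x9F = 10011111 (10xxxxxx ✓), payload 011111.
Concatenate: 001001011110110011111 = 0x4BD9F (21 bits → U+4BD9F).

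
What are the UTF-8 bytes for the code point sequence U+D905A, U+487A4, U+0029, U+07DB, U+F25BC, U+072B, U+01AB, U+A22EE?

U+D905A: 4-byte form → F3 99 81 9A.
U+487A4: 4-byte form → F1 88 9E A4.
U+0029: 1-byte form → 29.
U+07DB: 2-byte form → DF 9B.
U+F25BC: 4-byte form → F3 B2 96 BC.
U+072B: 2-byte form → DC AB.
U+01AB: 2-byte form → C6 AB.
U+A22EE: 4-byte form → F2 A2 8B AE.
Concatenated (23 bytes): F3 99 81 9A F1 88 9E A4 29 DF 9B F3 B2 96 BC DC AB C6 AB F2 A2 8B AE.

F3 99 81 9A F1 88 9E A4 29 DF 9B F3 B2 96 BC DC AB C6 AB F2 A2 8B AE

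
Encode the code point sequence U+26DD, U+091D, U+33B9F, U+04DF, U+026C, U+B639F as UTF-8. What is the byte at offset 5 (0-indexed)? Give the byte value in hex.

0x9D

U+26DD → 3-byte form E2 9B 9D at offsets 0–2.
U+091D → 3-byte form E0 A4 9D at offsets 3–5.
Offset 5 falls in char 2's range; it's byte 3 of E0 A4 9D = 0x9D.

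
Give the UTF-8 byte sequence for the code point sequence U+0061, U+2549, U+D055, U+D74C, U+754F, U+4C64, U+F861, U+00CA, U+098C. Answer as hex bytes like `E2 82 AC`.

U+0061: 1-byte form → 61.
U+2549: 3-byte form → E2 95 89.
U+D055: 3-byte form → ED 81 95.
U+D74C: 3-byte form → ED 9D 8C.
U+754F: 3-byte form → E7 95 8F.
U+4C64: 3-byte form → E4 B1 A4.
U+F861: 3-byte form → EF A1 A1.
U+00CA: 2-byte form → C3 8A.
U+098C: 3-byte form → E0 A6 8C.
Concatenated (24 bytes): 61 E2 95 89 ED 81 95 ED 9D 8C E7 95 8F E4 B1 A4 EF A1 A1 C3 8A E0 A6 8C.

61 E2 95 89 ED 81 95 ED 9D 8C E7 95 8F E4 B1 A4 EF A1 A1 C3 8A E0 A6 8C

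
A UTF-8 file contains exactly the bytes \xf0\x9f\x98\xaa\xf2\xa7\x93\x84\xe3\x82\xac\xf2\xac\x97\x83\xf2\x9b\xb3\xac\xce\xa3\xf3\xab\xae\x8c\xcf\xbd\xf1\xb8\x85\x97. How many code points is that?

Byte at offset 0: 0xF0 = 11110000 → 4-byte char (#1). Advance 4.
Byte at offset 4: 0xF2 = 11110010 → 4-byte char (#2). Advance 4.
Byte at offset 8: 0xE3 = 11100011 → 3-byte char (#3). Advance 3.
Byte at offset 11: 0xF2 = 11110010 → 4-byte char (#4). Advance 4.
Byte at offset 15: 0xF2 = 11110010 → 4-byte char (#5). Advance 4.
Byte at offset 19: 0xCE = 11001110 → 2-byte char (#6). Advance 2.
Byte at offset 21: 0xF3 = 11110011 → 4-byte char (#7). Advance 4.
Byte at offset 25: 0xCF = 11001111 → 2-byte char (#8). Advance 2.
Byte at offset 27: 0xF1 = 11110001 → 4-byte char (#9). Advance 4.
Reached end at offset 31 after 9 code points.

9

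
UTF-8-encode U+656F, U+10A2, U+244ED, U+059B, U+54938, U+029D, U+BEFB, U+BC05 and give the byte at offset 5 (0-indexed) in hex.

U+656F → 3-byte form E6 95 AF at offsets 0–2.
U+10A2 → 3-byte form E1 82 A2 at offsets 3–5.
Offset 5 falls in char 2's range; it's byte 3 of E1 82 A2 = 0xA2.

0xA2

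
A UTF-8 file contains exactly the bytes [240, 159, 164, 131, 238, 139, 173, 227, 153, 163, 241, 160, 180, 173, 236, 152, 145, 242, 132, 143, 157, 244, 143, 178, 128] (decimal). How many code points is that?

Byte at offset 0: 0xF0 = 11110000 → 4-byte char (#1). Advance 4.
Byte at offset 4: 0xEE = 11101110 → 3-byte char (#2). Advance 3.
Byte at offset 7: 0xE3 = 11100011 → 3-byte char (#3). Advance 3.
Byte at offset 10: 0xF1 = 11110001 → 4-byte char (#4). Advance 4.
Byte at offset 14: 0xEC = 11101100 → 3-byte char (#5). Advance 3.
Byte at offset 17: 0xF2 = 11110010 → 4-byte char (#6). Advance 4.
Byte at offset 21: 0xF4 = 11110100 → 4-byte char (#7). Advance 4.
Reached end at offset 25 after 7 code points.

7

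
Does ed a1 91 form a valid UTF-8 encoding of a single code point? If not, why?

invalid (encodes a surrogate (U+D800–U+DFFF))

Structurally a 3-byte sequence; payload = 0xD851.
But 0xD851 is in U+D800–U+DFFF, the surrogate range. Surrogates are not Unicode scalar values and are forbidden in UTF-8.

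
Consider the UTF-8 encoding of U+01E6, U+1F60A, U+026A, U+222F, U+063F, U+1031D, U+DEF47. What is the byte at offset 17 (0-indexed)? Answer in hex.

U+01E6 → 2-byte form C7 A6 at offsets 0–1.
U+1F60A → 4-byte form F0 9F 98 8A at offsets 2–5.
U+026A → 2-byte form C9 AA at offsets 6–7.
U+222F → 3-byte form E2 88 AF at offsets 8–10.
U+063F → 2-byte form D8 BF at offsets 11–12.
U+1031D → 4-byte form F0 90 8C 9D at offsets 13–16.
U+DEF47 → 4-byte form F3 9E BD 87 at offsets 17–20.
Offset 17 falls in char 7's range; it's byte 1 of F3 9E BD 87 = 0xF3.

0xF3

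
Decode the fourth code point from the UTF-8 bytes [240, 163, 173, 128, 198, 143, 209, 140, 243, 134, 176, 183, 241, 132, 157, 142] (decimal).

U+C6C37

Offset 0: leading byte 0xF0 = 11110000 → 4-byte char #1 = F0 A3 AD 80.
Offset 4: leading byte 0xC6 = 11000110 → 2-byte char #2 = C6 8F.
Offset 6: leading byte 0xD1 = 11010001 → 2-byte char #3 = D1 8C.
Offset 8: leading byte 0xF3 = 11110011 → 4-byte char #4 = F3 86 B0 B7.
Leading byte 0xF3 = 11110011 matches 11110xxx → 4-byte sequence.
Byte 1: 0xF3 = 11110011, payload 011 (3 bits).
Byte 2: 0x86 = 10000110 (10xxxxxx ✓), payload 000110.
Byte 3: 0xB0 = 10110000 (10xxxxxx ✓), payload 110000.
Byte 4: 0xB7 = 10110111 (10xxxxxx ✓), payload 110111.
Concatenate: 011000110110000110111 = 0xC6C37 (21 bits → U+C6C37).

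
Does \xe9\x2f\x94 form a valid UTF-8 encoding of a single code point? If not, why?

Leading byte 0xE9 = 11101001 → 3-byte form.
Byte 2 is 0x2F = 00101111, which is not 10xxxxxx — expected a continuation byte.

invalid (non-continuation byte where continuation expected)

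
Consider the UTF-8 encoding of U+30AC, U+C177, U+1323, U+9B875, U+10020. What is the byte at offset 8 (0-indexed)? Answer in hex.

U+30AC → 3-byte form E3 82 AC at offsets 0–2.
U+C177 → 3-byte form EC 85 B7 at offsets 3–5.
U+1323 → 3-byte form E1 8C A3 at offsets 6–8.
Offset 8 falls in char 3's range; it's byte 3 of E1 8C A3 = 0xA3.

0xA3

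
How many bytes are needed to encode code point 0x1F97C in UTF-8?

U+1F97C = 0x1F97C. UTF-8 uses 1 byte below 0x80, 2 below 0x800, 3 below 0x10000, 4 up to 0x10FFFF. 0x1F97C is in U+10000–U+10FFFF → 4 bytes.

4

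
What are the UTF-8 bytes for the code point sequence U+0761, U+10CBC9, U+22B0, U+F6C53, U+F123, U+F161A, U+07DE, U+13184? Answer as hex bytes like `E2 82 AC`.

U+0761: 2-byte form → DD A1.
U+10CBC9: 4-byte form → F4 8C AF 89.
U+22B0: 3-byte form → E2 8A B0.
U+F6C53: 4-byte form → F3 B6 B1 93.
U+F123: 3-byte form → EF 84 A3.
U+F161A: 4-byte form → F3 B1 98 9A.
U+07DE: 2-byte form → DF 9E.
U+13184: 4-byte form → F0 93 86 84.
Concatenated (26 bytes): DD A1 F4 8C AF 89 E2 8A B0 F3 B6 B1 93 EF 84 A3 F3 B1 98 9A DF 9E F0 93 86 84.

DD A1 F4 8C AF 89 E2 8A B0 F3 B6 B1 93 EF 84 A3 F3 B1 98 9A DF 9E F0 93 86 84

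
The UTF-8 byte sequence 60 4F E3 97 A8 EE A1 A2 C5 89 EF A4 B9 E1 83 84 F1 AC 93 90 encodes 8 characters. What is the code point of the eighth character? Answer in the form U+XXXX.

U+6C4D0

Offset 0: leading byte 0x60 = 01100000 → 1-byte char #1 = 60.
Offset 1: leading byte 0x4F = 01001111 → 1-byte char #2 = 4F.
Offset 2: leading byte 0xE3 = 11100011 → 3-byte char #3 = E3 97 A8.
Offset 5: leading byte 0xEE = 11101110 → 3-byte char #4 = EE A1 A2.
Offset 8: leading byte 0xC5 = 11000101 → 2-byte char #5 = C5 89.
Offset 10: leading byte 0xEF = 11101111 → 3-byte char #6 = EF A4 B9.
Offset 13: leading byte 0xE1 = 11100001 → 3-byte char #7 = E1 83 84.
Offset 16: leading byte 0xF1 = 11110001 → 4-byte char #8 = F1 AC 93 90.
Leading byte 0xF1 = 11110001 matches 11110xxx → 4-byte sequence.
Byte 1: 0xF1 = 11110001, payload 001 (3 bits).
Byte 2: 0xAC = 10101100 (10xxxxxx ✓), payload 101100.
Byte 3: 0x93 = 10010011 (10xxxxxx ✓), payload 010011.
Byte 4: 0x90 = 10010000 (10xxxxxx ✓), payload 010000.
Concatenate: 001101100010011010000 = 0x6C4D0 (21 bits → U+6C4D0).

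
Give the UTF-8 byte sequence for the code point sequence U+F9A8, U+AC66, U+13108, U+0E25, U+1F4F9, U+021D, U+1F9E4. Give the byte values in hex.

EF A6 A8 EA B1 A6 F0 93 84 88 E0 B8 A5 F0 9F 93 B9 C8 9D F0 9F A7 A4

U+F9A8: 3-byte form → EF A6 A8.
U+AC66: 3-byte form → EA B1 A6.
U+13108: 4-byte form → F0 93 84 88.
U+0E25: 3-byte form → E0 B8 A5.
U+1F4F9: 4-byte form → F0 9F 93 B9.
U+021D: 2-byte form → C8 9D.
U+1F9E4: 4-byte form → F0 9F A7 A4.
Concatenated (23 bytes): EF A6 A8 EA B1 A6 F0 93 84 88 E0 B8 A5 F0 9F 93 B9 C8 9D F0 9F A7 A4.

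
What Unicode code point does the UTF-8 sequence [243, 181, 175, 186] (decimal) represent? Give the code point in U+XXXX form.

U+F5BFA

Leading byte 0xF3 = 11110011 matches 11110xxx → 4-byte sequence.
Byte 1: 0xF3 = 11110011, payload 011 (3 bits).
Byte 2: 0xB5 = 10110101 (10xxxxxx ✓), payload 110101.
Byte 3: 0xAF = 10101111 (10xxxxxx ✓), payload 101111.
Byte 4: 0xBA = 10111010 (10xxxxxx ✓), payload 111010.
Concatenate: 011110101101111111010 = 0xF5BFA (21 bits → U+F5BFA).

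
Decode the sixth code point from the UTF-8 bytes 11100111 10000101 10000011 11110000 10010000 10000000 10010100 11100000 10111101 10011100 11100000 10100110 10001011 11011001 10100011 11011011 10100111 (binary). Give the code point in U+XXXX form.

U+06E7

Offset 0: leading byte 0xE7 = 11100111 → 3-byte char #1 = E7 85 83.
Offset 3: leading byte 0xF0 = 11110000 → 4-byte char #2 = F0 90 80 94.
Offset 7: leading byte 0xE0 = 11100000 → 3-byte char #3 = E0 BD 9C.
Offset 10: leading byte 0xE0 = 11100000 → 3-byte char #4 = E0 A6 8B.
Offset 13: leading byte 0xD9 = 11011001 → 2-byte char #5 = D9 A3.
Offset 15: leading byte 0xDB = 11011011 → 2-byte char #6 = DB A7.
Leading byte 0xDB = 11011011 matches 110xxxxx → 2-byte sequence.
Byte 1: 0xDB = 11011011, payload 11011 (5 bits).
Byte 2: 0xA7 = 10100111 (10xxxxxx ✓), payload 100111.
Concatenate: 11011100111 = 0x6E7 (11 bits → U+06E7).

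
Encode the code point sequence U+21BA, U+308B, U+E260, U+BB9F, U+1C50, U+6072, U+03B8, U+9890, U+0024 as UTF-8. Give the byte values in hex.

U+21BA: 3-byte form → E2 86 BA.
U+308B: 3-byte form → E3 82 8B.
U+E260: 3-byte form → EE 89 A0.
U+BB9F: 3-byte form → EB AE 9F.
U+1C50: 3-byte form → E1 B1 90.
U+6072: 3-byte form → E6 81 B2.
U+03B8: 2-byte form → CE B8.
U+9890: 3-byte form → E9 A2 90.
U+0024: 1-byte form → 24.
Concatenated (24 bytes): E2 86 BA E3 82 8B EE 89 A0 EB AE 9F E1 B1 90 E6 81 B2 CE B8 E9 A2 90 24.

E2 86 BA E3 82 8B EE 89 A0 EB AE 9F E1 B1 90 E6 81 B2 CE B8 E9 A2 90 24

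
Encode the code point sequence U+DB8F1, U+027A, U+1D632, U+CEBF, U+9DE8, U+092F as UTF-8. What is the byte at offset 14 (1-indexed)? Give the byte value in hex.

1-indexed offset 14 is 0-indexed offset 13.
U+DB8F1 → 4-byte form F3 9B A3 B1 at offsets 0–3.
U+027A → 2-byte form C9 BA at offsets 4–5.
U+1D632 → 4-byte form F0 9D 98 B2 at offsets 6–9.
U+CEBF → 3-byte form EC BA BF at offsets 10–12.
U+9DE8 → 3-byte form E9 B7 A8 at offsets 13–15.
Offset 13 falls in char 5's range; it's byte 1 of E9 B7 A8 = 0xE9.

0xE9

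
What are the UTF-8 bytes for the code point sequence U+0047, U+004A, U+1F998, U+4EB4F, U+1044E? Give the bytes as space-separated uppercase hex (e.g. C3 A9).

47 4A F0 9F A6 98 F1 8E AD 8F F0 90 91 8E

U+0047: 1-byte form → 47.
U+004A: 1-byte form → 4A.
U+1F998: 4-byte form → F0 9F A6 98.
U+4EB4F: 4-byte form → F1 8E AD 8F.
U+1044E: 4-byte form → F0 90 91 8E.
Concatenated (14 bytes): 47 4A F0 9F A6 98 F1 8E AD 8F F0 90 91 8E.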